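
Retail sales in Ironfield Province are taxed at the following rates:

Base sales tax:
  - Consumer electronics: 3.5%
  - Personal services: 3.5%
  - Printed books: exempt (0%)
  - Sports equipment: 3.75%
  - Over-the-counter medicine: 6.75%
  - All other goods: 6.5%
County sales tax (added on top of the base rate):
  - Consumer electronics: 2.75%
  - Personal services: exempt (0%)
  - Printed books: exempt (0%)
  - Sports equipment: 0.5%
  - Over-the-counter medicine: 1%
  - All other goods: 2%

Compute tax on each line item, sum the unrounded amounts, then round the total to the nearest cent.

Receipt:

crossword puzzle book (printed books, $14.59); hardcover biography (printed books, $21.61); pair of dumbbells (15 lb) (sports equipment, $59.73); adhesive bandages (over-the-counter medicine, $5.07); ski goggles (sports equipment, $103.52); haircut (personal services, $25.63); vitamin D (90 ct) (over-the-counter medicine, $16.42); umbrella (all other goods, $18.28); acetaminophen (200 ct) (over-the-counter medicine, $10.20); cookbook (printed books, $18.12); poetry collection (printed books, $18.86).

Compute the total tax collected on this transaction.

$11.84

Crossword puzzle book $14.59: printed books → 0% + 0% county = 0% → $0.00
Hardcover biography $21.61: printed books → 0% + 0% county = 0% → $0.00
Pair of dumbbells (15 lb) $59.73: sports equipment → 3.75% + 0.5% county = 4.25% → $2.538525
Adhesive bandages $5.07: over-the-counter medicine → 6.75% + 1% county = 7.75% → $0.392925
Ski goggles $103.52: sports equipment → 3.75% + 0.5% county = 4.25% → $4.3996
Haircut $25.63: personal services → 3.5% + 0% county = 3.5% → $0.89705
Vitamin D (90 ct) $16.42: over-the-counter medicine → 6.75% + 1% county = 7.75% → $1.27255
Umbrella $18.28: all other goods → 6.5% + 2% county = 8.5% → $1.5538
Acetaminophen (200 ct) $10.20: over-the-counter medicine → 6.75% + 1% county = 7.75% → $0.7905
Cookbook $18.12: printed books → 0% + 0% county = 0% → $0.00
Poetry collection $18.86: printed books → 0% + 0% county = 0% → $0.00
Unrounded tax sum = $11.84495 → $11.84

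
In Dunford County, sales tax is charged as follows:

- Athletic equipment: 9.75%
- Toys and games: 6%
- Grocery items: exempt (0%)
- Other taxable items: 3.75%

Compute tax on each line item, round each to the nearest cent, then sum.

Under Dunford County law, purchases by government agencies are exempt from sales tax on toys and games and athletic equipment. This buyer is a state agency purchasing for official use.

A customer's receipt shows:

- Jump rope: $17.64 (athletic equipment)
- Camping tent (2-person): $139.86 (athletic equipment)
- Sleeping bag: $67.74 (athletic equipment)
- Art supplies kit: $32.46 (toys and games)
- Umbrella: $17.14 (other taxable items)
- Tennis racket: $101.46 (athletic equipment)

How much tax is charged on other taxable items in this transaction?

Umbrella $17.14: other taxable items → 3.75% → $0.64
Tax on other taxable items = $0.64

$0.64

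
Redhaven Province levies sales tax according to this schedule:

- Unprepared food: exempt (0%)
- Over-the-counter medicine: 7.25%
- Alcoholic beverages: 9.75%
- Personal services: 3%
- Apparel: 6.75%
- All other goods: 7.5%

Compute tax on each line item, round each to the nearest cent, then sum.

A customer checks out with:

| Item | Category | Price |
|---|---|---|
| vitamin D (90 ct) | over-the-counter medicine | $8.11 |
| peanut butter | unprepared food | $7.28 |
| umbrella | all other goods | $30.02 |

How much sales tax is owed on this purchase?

$2.84

Vitamin D (90 ct) $8.11: over-the-counter medicine → 7.25% → $0.59
Peanut butter $7.28: unprepared food → 0% → $0.00
Umbrella $30.02: all other goods → 7.5% → $2.25
Total tax = $0.59 + $2.25 = $2.84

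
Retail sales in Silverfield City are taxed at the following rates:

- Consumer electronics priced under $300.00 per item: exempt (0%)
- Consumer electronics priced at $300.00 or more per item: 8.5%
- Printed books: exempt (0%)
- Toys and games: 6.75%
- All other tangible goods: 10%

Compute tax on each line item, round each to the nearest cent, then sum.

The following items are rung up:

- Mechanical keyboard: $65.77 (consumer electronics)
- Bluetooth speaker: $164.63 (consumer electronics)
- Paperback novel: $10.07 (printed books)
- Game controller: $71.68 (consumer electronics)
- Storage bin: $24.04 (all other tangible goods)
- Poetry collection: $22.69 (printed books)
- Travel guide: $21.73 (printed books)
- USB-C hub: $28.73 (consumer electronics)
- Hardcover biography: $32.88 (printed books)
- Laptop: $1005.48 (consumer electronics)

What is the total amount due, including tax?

Mechanical keyboard $65.77: consumer electronics, under $300.00 → 0% → $0.00
Bluetooth speaker $164.63: consumer electronics, under $300.00 → 0% → $0.00
Paperback novel $10.07: printed books → 0% → $0.00
Game controller $71.68: consumer electronics, under $300.00 → 0% → $0.00
Storage bin $24.04: all other tangible goods → 10% → $2.40
Poetry collection $22.69: printed books → 0% → $0.00
Travel guide $21.73: printed books → 0% → $0.00
USB-C hub $28.73: consumer electronics, under $300.00 → 0% → $0.00
Hardcover biography $32.88: printed books → 0% → $0.00
Laptop $1005.48: consumer electronics, $300.00 or more → 8.5% → $85.47
Subtotal = $1447.70; tax = $87.87; total due = $1535.57

$1535.57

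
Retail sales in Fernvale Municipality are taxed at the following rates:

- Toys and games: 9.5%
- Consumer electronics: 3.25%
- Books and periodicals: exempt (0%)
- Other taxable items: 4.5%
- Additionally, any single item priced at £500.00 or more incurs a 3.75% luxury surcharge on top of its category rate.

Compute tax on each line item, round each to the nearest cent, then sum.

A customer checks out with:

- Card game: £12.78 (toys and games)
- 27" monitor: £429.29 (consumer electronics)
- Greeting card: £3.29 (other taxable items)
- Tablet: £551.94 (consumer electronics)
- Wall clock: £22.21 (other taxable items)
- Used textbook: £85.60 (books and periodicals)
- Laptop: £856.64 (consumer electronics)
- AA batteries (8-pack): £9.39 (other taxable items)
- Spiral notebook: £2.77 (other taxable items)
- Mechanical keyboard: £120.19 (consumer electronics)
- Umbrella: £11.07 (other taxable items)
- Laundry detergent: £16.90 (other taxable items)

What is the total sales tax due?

£120.62

Card game £12.78: toys and games → 9.5% → £1.21
27" monitor £429.29: consumer electronics → 3.25% → £13.95
Greeting card £3.29: other taxable items → 4.5% → £0.15
Tablet £551.94: consumer electronics → 3.25% + 3.75% surcharge = 7% → £38.64
Wall clock £22.21: other taxable items → 4.5% → £1.00
Used textbook £85.60: books and periodicals → 0% → £0.00
Laptop £856.64: consumer electronics → 3.25% + 3.75% surcharge = 7% → £59.96
AA batteries (8-pack) £9.39: other taxable items → 4.5% → £0.42
Spiral notebook £2.77: other taxable items → 4.5% → £0.12
Mechanical keyboard £120.19: consumer electronics → 3.25% → £3.91
Umbrella £11.07: other taxable items → 4.5% → £0.50
Laundry detergent £16.90: other taxable items → 4.5% → £0.76
Total tax = £1.21 + £13.95 + £0.15 + £38.64 + £1.00 + £59.96 + £0.42 + £0.12 + £3.91 + £0.50 + £0.76 = £120.62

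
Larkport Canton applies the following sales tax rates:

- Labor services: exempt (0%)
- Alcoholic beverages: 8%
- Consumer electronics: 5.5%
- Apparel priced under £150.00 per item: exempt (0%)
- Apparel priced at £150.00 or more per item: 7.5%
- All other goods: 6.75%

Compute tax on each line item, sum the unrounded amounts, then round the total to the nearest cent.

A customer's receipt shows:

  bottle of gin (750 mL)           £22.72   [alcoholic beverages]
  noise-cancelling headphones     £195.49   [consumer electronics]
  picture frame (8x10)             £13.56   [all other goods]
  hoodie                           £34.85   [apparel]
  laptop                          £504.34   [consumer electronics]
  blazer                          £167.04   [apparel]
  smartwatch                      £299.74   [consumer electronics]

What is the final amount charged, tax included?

£1307.98

Bottle of gin (750 mL) £22.72: alcoholic beverages → 8% → £1.8176
Noise-cancelling headphones £195.49: consumer electronics → 5.5% → £10.75195
Picture frame (8x10) £13.56: all other goods → 6.75% → £0.9153
Hoodie £34.85: apparel, under £150.00 → 0% → £0.00
Laptop £504.34: consumer electronics → 5.5% → £27.7387
Blazer £167.04: apparel, £150.00 or more → 7.5% → £12.528
Smartwatch £299.74: consumer electronics → 5.5% → £16.4857
Subtotal = £1237.74; unrounded tax = £70.23725 → £70.24; total due = £1307.98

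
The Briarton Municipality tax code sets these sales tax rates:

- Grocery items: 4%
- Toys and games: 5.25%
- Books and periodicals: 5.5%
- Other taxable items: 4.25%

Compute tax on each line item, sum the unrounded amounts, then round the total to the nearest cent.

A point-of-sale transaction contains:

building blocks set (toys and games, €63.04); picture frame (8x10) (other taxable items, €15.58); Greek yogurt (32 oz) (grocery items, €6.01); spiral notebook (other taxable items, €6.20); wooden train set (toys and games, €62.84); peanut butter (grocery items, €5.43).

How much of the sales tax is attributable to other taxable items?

Picture frame (8x10) €15.58: other taxable items → 4.25% → €0.66215
Spiral notebook €6.20: other taxable items → 4.25% → €0.2635
Tax on other taxable items: unrounded sum = €0.92565 → €0.93

€0.93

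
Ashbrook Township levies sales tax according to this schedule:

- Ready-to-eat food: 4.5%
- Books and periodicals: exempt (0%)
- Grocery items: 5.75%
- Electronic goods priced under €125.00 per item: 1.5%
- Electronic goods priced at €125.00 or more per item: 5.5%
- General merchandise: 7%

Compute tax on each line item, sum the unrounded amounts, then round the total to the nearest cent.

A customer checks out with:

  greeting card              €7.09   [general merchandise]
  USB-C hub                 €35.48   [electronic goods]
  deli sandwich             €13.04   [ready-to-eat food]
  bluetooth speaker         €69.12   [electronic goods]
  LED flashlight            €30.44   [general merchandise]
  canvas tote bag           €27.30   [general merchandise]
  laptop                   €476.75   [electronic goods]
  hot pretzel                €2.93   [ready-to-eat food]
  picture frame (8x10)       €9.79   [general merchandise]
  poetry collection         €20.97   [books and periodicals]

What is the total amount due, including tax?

€726.64

Greeting card €7.09: general merchandise → 7% → €0.4963
USB-C hub €35.48: electronic goods, under €125.00 → 1.5% → €0.5322
Deli sandwich €13.04: ready-to-eat food → 4.5% → €0.5868
Bluetooth speaker €69.12: electronic goods, under €125.00 → 1.5% → €1.0368
LED flashlight €30.44: general merchandise → 7% → €2.1308
Canvas tote bag €27.30: general merchandise → 7% → €1.911
Laptop €476.75: electronic goods, €125.00 or more → 5.5% → €26.22125
Hot pretzel €2.93: ready-to-eat food → 4.5% → €0.13185
Picture frame (8x10) €9.79: general merchandise → 7% → €0.6853
Poetry collection €20.97: books and periodicals → 0% → €0.00
Subtotal = €692.91; unrounded tax = €33.7323 → €33.73; total due = €726.64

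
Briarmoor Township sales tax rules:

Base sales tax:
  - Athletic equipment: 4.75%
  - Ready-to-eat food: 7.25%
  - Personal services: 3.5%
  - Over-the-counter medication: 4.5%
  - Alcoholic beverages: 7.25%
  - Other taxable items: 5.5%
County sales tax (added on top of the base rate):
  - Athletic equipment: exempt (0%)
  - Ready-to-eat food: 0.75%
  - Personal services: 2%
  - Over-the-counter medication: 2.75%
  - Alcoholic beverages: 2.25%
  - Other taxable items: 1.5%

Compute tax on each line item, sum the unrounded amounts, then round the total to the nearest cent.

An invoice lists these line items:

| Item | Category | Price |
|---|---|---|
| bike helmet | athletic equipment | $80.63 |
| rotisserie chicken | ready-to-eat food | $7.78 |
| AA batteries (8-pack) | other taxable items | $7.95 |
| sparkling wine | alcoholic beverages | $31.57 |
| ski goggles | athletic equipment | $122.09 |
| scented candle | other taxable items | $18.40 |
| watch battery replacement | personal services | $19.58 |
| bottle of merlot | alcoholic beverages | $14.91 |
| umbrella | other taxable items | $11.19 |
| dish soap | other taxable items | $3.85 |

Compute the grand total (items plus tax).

$336.59

Bike helmet $80.63: athletic equipment → 4.75% + 0% county = 4.75% → $3.829925
Rotisserie chicken $7.78: ready-to-eat food → 7.25% + 0.75% county = 8% → $0.6224
AA batteries (8-pack) $7.95: other taxable items → 5.5% + 1.5% county = 7% → $0.5565
Sparkling wine $31.57: alcoholic beverages → 7.25% + 2.25% county = 9.5% → $2.99915
Ski goggles $122.09: athletic equipment → 4.75% + 0% county = 4.75% → $5.799275
Scented candle $18.40: other taxable items → 5.5% + 1.5% county = 7% → $1.288
Watch battery replacement $19.58: personal services → 3.5% + 2% county = 5.5% → $1.0769
Bottle of merlot $14.91: alcoholic beverages → 7.25% + 2.25% county = 9.5% → $1.41645
Umbrella $11.19: other taxable items → 5.5% + 1.5% county = 7% → $0.7833
Dish soap $3.85: other taxable items → 5.5% + 1.5% county = 7% → $0.2695
Subtotal = $317.95; unrounded tax = $18.6414 → $18.64; total due = $336.59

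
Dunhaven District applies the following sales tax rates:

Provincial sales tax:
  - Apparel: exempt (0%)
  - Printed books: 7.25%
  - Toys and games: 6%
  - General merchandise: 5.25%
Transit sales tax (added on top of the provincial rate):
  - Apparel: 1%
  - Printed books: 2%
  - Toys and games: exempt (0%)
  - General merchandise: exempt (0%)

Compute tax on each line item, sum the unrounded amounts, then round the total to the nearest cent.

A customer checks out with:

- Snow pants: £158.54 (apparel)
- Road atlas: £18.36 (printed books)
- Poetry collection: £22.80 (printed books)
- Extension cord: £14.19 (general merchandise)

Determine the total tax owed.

£6.14

Snow pants £158.54: apparel → 0% + 1% transit = 1% → £1.5854
Road atlas £18.36: printed books → 7.25% + 2% transit = 9.25% → £1.6983
Poetry collection £22.80: printed books → 7.25% + 2% transit = 9.25% → £2.109
Extension cord £14.19: general merchandise → 5.25% + 0% transit = 5.25% → £0.744975
Unrounded tax sum = £6.137675 → £6.14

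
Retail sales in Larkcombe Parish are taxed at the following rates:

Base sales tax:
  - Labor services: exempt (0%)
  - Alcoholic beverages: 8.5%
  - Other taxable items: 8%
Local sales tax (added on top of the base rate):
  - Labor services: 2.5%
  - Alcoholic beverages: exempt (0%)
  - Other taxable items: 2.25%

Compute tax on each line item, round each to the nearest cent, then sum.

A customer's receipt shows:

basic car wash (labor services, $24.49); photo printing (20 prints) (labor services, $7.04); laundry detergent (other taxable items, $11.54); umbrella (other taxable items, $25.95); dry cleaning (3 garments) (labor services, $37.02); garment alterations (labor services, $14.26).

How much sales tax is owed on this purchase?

$5.92

Basic car wash $24.49: labor services → 0% + 2.5% local = 2.5% → $0.61
Photo printing (20 prints) $7.04: labor services → 0% + 2.5% local = 2.5% → $0.18
Laundry detergent $11.54: other taxable items → 8% + 2.25% local = 10.25% → $1.18
Umbrella $25.95: other taxable items → 8% + 2.25% local = 10.25% → $2.66
Dry cleaning (3 garments) $37.02: labor services → 0% + 2.5% local = 2.5% → $0.93
Garment alterations $14.26: labor services → 0% + 2.5% local = 2.5% → $0.36
Total tax = $0.61 + $0.18 + $1.18 + $2.66 + $0.93 + $0.36 = $5.92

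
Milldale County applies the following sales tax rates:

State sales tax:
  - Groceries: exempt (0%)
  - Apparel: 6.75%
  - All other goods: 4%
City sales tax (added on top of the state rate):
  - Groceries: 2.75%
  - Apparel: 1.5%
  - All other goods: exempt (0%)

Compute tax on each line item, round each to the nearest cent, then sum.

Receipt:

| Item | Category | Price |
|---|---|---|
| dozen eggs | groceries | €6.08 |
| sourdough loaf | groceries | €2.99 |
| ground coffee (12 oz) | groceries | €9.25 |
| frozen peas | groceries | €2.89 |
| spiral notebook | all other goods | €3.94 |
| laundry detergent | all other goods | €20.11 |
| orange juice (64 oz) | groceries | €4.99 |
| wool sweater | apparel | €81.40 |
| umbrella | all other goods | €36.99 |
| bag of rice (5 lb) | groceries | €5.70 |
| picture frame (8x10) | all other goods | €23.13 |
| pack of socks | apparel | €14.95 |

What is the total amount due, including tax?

€224.62

Dozen eggs €6.08: groceries → 0% + 2.75% city = 2.75% → €0.17
Sourdough loaf €2.99: groceries → 0% + 2.75% city = 2.75% → €0.08
Ground coffee (12 oz) €9.25: groceries → 0% + 2.75% city = 2.75% → €0.25
Frozen peas €2.89: groceries → 0% + 2.75% city = 2.75% → €0.08
Spiral notebook €3.94: all other goods → 4% + 0% city = 4% → €0.16
Laundry detergent €20.11: all other goods → 4% + 0% city = 4% → €0.80
Orange juice (64 oz) €4.99: groceries → 0% + 2.75% city = 2.75% → €0.14
Wool sweater €81.40: apparel → 6.75% + 1.5% city = 8.25% → €6.72
Umbrella €36.99: all other goods → 4% + 0% city = 4% → €1.48
Bag of rice (5 lb) €5.70: groceries → 0% + 2.75% city = 2.75% → €0.16
Picture frame (8x10) €23.13: all other goods → 4% + 0% city = 4% → €0.93
Pack of socks €14.95: apparel → 6.75% + 1.5% city = 8.25% → €1.23
Subtotal = €212.42; tax = €12.20; total due = €224.62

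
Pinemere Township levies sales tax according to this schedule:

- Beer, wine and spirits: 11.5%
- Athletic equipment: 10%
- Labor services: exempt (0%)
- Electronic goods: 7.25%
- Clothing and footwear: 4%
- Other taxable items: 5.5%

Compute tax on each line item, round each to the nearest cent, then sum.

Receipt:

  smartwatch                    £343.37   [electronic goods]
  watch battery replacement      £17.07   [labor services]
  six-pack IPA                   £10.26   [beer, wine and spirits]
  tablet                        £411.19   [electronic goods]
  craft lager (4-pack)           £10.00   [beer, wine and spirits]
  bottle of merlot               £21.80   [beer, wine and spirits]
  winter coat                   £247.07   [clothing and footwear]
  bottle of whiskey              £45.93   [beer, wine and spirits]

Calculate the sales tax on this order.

Smartwatch £343.37: electronic goods → 7.25% → £24.89
Watch battery replacement £17.07: labor services → 0% → £0.00
Six-pack IPA £10.26: beer, wine and spirits → 11.5% → £1.18
Tablet £411.19: electronic goods → 7.25% → £29.81
Craft lager (4-pack) £10.00: beer, wine and spirits → 11.5% → £1.15
Bottle of merlot £21.80: beer, wine and spirits → 11.5% → £2.51
Winter coat £247.07: clothing and footwear → 4% → £9.88
Bottle of whiskey £45.93: beer, wine and spirits → 11.5% → £5.28
Total tax = £24.89 + £1.18 + £29.81 + £1.15 + £2.51 + £9.88 + £5.28 = £74.70

£74.70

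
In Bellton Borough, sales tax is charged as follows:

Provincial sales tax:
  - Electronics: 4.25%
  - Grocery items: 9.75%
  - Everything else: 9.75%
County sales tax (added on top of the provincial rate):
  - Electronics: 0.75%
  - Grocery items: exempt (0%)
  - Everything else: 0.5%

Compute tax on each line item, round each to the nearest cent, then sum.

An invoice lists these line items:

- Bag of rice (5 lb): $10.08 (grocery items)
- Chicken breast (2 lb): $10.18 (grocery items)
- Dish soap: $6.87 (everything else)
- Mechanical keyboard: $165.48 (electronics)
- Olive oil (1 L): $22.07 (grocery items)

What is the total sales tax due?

$13.09

Bag of rice (5 lb) $10.08: grocery items → 9.75% + 0% county = 9.75% → $0.98
Chicken breast (2 lb) $10.18: grocery items → 9.75% + 0% county = 9.75% → $0.99
Dish soap $6.87: everything else → 9.75% + 0.5% county = 10.25% → $0.70
Mechanical keyboard $165.48: electronics → 4.25% + 0.75% county = 5% → $8.27
Olive oil (1 L) $22.07: grocery items → 9.75% + 0% county = 9.75% → $2.15
Total tax = $0.98 + $0.99 + $0.70 + $8.27 + $2.15 = $13.09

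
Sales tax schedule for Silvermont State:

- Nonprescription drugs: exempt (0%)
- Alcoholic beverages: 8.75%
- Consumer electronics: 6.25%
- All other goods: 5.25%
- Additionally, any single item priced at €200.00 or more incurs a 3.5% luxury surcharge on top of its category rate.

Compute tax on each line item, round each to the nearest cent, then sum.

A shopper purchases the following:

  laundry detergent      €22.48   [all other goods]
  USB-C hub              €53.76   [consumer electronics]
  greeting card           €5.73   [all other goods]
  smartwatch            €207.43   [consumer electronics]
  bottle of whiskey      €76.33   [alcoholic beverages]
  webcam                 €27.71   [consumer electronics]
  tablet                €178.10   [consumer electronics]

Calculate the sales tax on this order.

€44.60

Laundry detergent €22.48: all other goods → 5.25% → €1.18
USB-C hub €53.76: consumer electronics → 6.25% → €3.36
Greeting card €5.73: all other goods → 5.25% → €0.30
Smartwatch €207.43: consumer electronics → 6.25% + 3.5% surcharge = 9.75% → €20.22
Bottle of whiskey €76.33: alcoholic beverages → 8.75% → €6.68
Webcam €27.71: consumer electronics → 6.25% → €1.73
Tablet €178.10: consumer electronics → 6.25% → €11.13
Total tax = €1.18 + €3.36 + €0.30 + €20.22 + €6.68 + €1.73 + €11.13 = €44.60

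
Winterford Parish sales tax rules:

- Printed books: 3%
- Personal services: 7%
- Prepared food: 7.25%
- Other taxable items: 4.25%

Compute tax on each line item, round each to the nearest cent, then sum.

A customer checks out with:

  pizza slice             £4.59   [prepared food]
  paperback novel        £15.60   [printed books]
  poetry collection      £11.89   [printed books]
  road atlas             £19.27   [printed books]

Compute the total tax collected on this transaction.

£1.74

Pizza slice £4.59: prepared food → 7.25% → £0.33
Paperback novel £15.60: printed books → 3% → £0.47
Poetry collection £11.89: printed books → 3% → £0.36
Road atlas £19.27: printed books → 3% → £0.58
Total tax = £0.33 + £0.47 + £0.36 + £0.58 = £1.74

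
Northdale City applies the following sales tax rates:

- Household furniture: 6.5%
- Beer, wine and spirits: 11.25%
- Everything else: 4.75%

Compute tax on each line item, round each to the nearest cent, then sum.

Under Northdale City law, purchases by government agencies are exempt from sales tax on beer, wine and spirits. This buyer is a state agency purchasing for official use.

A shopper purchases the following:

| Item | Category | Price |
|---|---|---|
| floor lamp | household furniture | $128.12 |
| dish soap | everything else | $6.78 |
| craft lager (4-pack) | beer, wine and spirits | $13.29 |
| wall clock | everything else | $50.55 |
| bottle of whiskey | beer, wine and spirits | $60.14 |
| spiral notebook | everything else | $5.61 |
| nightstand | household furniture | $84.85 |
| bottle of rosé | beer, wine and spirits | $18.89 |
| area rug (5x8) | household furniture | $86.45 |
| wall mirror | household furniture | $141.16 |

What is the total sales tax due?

Floor lamp $128.12: household furniture → 6.5% → $8.33
Dish soap $6.78: everything else → 4.75% → $0.32
Craft lager (4-pack) $13.29: beer, wine and spirits, buyer-exempt → 0% → $0.00
Wall clock $50.55: everything else → 4.75% → $2.40
Bottle of whiskey $60.14: beer, wine and spirits, buyer-exempt → 0% → $0.00
Spiral notebook $5.61: everything else → 4.75% → $0.27
Nightstand $84.85: household furniture → 6.5% → $5.52
Bottle of rosé $18.89: beer, wine and spirits, buyer-exempt → 0% → $0.00
Area rug (5x8) $86.45: household furniture → 6.5% → $5.62
Wall mirror $141.16: household furniture → 6.5% → $9.18
Total tax = $8.33 + $0.32 + $2.40 + $0.27 + $5.52 + $5.62 + $9.18 = $31.64

$31.64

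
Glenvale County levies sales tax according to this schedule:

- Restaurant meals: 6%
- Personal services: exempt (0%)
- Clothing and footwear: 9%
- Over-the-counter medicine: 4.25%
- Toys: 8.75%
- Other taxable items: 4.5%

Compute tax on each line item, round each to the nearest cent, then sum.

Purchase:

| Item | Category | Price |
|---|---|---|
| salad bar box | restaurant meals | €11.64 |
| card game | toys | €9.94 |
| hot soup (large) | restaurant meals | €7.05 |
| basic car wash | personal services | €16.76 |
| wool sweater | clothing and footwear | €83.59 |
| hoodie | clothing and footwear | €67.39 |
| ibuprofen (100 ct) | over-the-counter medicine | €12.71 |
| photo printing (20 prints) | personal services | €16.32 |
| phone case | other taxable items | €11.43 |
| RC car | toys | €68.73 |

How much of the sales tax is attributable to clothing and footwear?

Wool sweater €83.59: clothing and footwear → 9% → €7.52
Hoodie €67.39: clothing and footwear → 9% → €6.07
Tax on clothing and footwear = €7.52 + €6.07 = €13.59

€13.59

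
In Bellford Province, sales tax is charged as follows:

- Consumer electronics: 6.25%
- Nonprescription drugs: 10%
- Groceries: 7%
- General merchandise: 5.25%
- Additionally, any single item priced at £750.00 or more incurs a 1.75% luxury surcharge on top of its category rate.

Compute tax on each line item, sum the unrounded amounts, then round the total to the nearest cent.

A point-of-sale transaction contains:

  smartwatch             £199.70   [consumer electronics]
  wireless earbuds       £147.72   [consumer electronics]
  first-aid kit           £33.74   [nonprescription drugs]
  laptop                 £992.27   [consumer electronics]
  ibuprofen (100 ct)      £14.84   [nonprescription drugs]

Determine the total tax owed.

Smartwatch £199.70: consumer electronics → 6.25% → £12.48125
Wireless earbuds £147.72: consumer electronics → 6.25% → £9.2325
First-aid kit £33.74: nonprescription drugs → 10% → £3.374
Laptop £992.27: consumer electronics → 6.25% + 1.75% surcharge = 8% → £79.3816
Ibuprofen (100 ct) £14.84: nonprescription drugs → 10% → £1.484
Unrounded tax sum = £105.95335 → £105.95

£105.95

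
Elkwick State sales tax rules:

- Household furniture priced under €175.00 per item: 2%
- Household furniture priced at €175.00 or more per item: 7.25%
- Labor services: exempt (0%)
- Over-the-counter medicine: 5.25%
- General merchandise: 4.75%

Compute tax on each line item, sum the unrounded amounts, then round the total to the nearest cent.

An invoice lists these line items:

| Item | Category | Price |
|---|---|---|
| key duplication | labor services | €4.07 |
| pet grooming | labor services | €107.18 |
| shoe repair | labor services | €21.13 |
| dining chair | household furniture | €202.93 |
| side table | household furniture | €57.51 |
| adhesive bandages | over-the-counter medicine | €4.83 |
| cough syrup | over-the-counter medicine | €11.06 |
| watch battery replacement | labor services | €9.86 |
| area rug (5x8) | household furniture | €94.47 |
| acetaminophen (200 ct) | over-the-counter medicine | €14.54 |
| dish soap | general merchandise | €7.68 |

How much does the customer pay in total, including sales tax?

€554.97

Key duplication €4.07: labor services → 0% → €0.00
Pet grooming €107.18: labor services → 0% → €0.00
Shoe repair €21.13: labor services → 0% → €0.00
Dining chair €202.93: household furniture, €175.00 or more → 7.25% → €14.712425
Side table €57.51: household furniture, under €175.00 → 2% → €1.1502
Adhesive bandages €4.83: over-the-counter medicine → 5.25% → €0.253575
Cough syrup €11.06: over-the-counter medicine → 5.25% → €0.58065
Watch battery replacement €9.86: labor services → 0% → €0.00
Area rug (5x8) €94.47: household furniture, under €175.00 → 2% → €1.8894
Acetaminophen (200 ct) €14.54: over-the-counter medicine → 5.25% → €0.76335
Dish soap €7.68: general merchandise → 4.75% → €0.3648
Subtotal = €535.26; unrounded tax = €19.7144 → €19.71; total due = €554.97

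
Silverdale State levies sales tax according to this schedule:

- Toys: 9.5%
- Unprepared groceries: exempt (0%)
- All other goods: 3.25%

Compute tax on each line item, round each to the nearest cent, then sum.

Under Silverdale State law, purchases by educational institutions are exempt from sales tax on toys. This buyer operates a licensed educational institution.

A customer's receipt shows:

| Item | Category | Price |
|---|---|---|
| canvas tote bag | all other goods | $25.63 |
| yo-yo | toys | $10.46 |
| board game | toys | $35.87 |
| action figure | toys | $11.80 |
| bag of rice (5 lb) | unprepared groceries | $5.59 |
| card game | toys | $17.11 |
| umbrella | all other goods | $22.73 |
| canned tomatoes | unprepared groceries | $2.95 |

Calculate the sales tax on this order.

Canvas tote bag $25.63: all other goods → 3.25% → $0.83
Yo-yo $10.46: toys, buyer-exempt → 0% → $0.00
Board game $35.87: toys, buyer-exempt → 0% → $0.00
Action figure $11.80: toys, buyer-exempt → 0% → $0.00
Bag of rice (5 lb) $5.59: unprepared groceries → 0% → $0.00
Card game $17.11: toys, buyer-exempt → 0% → $0.00
Umbrella $22.73: all other goods → 3.25% → $0.74
Canned tomatoes $2.95: unprepared groceries → 0% → $0.00
Total tax = $0.83 + $0.74 = $1.57

$1.57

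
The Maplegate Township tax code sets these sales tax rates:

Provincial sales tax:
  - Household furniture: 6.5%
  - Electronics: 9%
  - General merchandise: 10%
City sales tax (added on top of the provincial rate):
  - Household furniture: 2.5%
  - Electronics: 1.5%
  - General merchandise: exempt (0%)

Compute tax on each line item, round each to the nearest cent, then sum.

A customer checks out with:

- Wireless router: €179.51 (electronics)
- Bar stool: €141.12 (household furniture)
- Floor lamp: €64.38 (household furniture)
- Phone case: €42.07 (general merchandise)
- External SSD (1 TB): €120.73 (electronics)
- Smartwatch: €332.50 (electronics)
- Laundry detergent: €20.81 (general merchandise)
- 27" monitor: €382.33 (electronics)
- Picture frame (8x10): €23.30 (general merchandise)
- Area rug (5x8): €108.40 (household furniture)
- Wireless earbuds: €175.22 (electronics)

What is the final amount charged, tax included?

Wireless router €179.51: electronics → 9% + 1.5% city = 10.5% → €18.85
Bar stool €141.12: household furniture → 6.5% + 2.5% city = 9% → €12.70
Floor lamp €64.38: household furniture → 6.5% + 2.5% city = 9% → €5.79
Phone case €42.07: general merchandise → 10% + 0% city = 10% → €4.21
External SSD (1 TB) €120.73: electronics → 9% + 1.5% city = 10.5% → €12.68
Smartwatch €332.50: electronics → 9% + 1.5% city = 10.5% → €34.91
Laundry detergent €20.81: general merchandise → 10% + 0% city = 10% → €2.08
27" monitor €382.33: electronics → 9% + 1.5% city = 10.5% → €40.14
Picture frame (8x10) €23.30: general merchandise → 10% + 0% city = 10% → €2.33
Area rug (5x8) €108.40: household furniture → 6.5% + 2.5% city = 9% → €9.76
Wireless earbuds €175.22: electronics → 9% + 1.5% city = 10.5% → €18.40
Subtotal = €1590.37; tax = €161.85; total due = €1752.22

€1752.22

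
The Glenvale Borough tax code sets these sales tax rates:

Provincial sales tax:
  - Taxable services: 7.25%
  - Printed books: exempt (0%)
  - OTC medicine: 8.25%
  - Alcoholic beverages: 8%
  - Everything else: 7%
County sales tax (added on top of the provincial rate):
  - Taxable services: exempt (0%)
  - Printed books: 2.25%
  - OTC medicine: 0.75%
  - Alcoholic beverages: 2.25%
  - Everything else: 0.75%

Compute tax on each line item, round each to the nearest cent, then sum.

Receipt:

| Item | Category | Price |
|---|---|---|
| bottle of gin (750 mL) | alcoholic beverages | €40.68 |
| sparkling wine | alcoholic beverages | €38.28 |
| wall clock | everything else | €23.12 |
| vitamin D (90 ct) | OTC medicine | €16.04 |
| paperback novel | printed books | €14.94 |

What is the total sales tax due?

Bottle of gin (750 mL) €40.68: alcoholic beverages → 8% + 2.25% county = 10.25% → €4.17
Sparkling wine €38.28: alcoholic beverages → 8% + 2.25% county = 10.25% → €3.92
Wall clock €23.12: everything else → 7% + 0.75% county = 7.75% → €1.79
Vitamin D (90 ct) €16.04: OTC medicine → 8.25% + 0.75% county = 9% → €1.44
Paperback novel €14.94: printed books → 0% + 2.25% county = 2.25% → €0.34
Total tax = €4.17 + €3.92 + €1.79 + €1.44 + €0.34 = €11.66

€11.66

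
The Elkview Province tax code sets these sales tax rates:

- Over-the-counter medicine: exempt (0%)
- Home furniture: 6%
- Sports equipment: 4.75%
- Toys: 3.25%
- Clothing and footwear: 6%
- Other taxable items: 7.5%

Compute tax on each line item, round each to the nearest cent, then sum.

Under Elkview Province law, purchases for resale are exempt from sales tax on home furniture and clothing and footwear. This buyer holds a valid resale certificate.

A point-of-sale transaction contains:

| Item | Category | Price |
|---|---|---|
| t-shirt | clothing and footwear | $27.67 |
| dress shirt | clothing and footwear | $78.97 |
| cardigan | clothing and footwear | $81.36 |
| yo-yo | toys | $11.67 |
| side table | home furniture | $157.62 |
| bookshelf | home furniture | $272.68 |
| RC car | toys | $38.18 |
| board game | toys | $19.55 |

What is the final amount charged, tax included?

$689.96

T-shirt $27.67: clothing and footwear, buyer-exempt → 0% → $0.00
Dress shirt $78.97: clothing and footwear, buyer-exempt → 0% → $0.00
Cardigan $81.36: clothing and footwear, buyer-exempt → 0% → $0.00
Yo-yo $11.67: toys → 3.25% → $0.38
Side table $157.62: home furniture, buyer-exempt → 0% → $0.00
Bookshelf $272.68: home furniture, buyer-exempt → 0% → $0.00
RC car $38.18: toys → 3.25% → $1.24
Board game $19.55: toys → 3.25% → $0.64
Subtotal = $687.70; tax = $2.26; total due = $689.96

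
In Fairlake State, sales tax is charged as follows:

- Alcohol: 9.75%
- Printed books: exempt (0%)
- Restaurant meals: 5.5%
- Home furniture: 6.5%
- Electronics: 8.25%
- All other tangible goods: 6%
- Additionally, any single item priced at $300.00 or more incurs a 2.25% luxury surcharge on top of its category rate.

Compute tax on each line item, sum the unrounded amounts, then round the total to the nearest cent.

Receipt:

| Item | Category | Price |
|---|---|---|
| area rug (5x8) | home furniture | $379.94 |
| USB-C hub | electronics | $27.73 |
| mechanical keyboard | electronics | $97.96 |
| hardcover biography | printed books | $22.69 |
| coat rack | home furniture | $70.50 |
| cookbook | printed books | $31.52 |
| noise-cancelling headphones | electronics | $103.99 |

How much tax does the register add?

Area rug (5x8) $379.94: home furniture → 6.5% + 2.25% surcharge = 8.75% → $33.24475
USB-C hub $27.73: electronics → 8.25% → $2.287725
Mechanical keyboard $97.96: electronics → 8.25% → $8.0817
Hardcover biography $22.69: printed books → 0% → $0.00
Coat rack $70.50: home furniture → 6.5% → $4.5825
Cookbook $31.52: printed books → 0% → $0.00
Noise-cancelling headphones $103.99: electronics → 8.25% → $8.579175
Unrounded tax sum = $56.77585 → $56.78

$56.78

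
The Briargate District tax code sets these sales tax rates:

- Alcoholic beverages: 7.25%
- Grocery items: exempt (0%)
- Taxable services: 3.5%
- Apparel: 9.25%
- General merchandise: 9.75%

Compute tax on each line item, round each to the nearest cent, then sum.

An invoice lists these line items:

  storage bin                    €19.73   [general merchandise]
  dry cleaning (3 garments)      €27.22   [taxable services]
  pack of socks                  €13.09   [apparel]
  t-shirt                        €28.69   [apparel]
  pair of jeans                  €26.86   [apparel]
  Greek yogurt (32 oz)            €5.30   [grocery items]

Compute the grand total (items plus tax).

€130.10

Storage bin €19.73: general merchandise → 9.75% → €1.92
Dry cleaning (3 garments) €27.22: taxable services → 3.5% → €0.95
Pack of socks €13.09: apparel → 9.25% → €1.21
T-shirt €28.69: apparel → 9.25% → €2.65
Pair of jeans €26.86: apparel → 9.25% → €2.48
Greek yogurt (32 oz) €5.30: grocery items → 0% → €0.00
Subtotal = €120.89; tax = €9.21; total due = €130.10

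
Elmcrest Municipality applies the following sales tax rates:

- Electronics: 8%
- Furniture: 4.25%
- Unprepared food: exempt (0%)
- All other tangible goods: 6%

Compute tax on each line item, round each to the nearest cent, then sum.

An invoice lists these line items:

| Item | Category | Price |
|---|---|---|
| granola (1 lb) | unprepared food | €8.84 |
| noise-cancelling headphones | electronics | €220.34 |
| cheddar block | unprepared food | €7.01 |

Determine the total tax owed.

Granola (1 lb) €8.84: unprepared food → 0% → €0.00
Noise-cancelling headphones €220.34: electronics → 8% → €17.63
Cheddar block €7.01: unprepared food → 0% → €0.00
Total tax = €17.63

€17.63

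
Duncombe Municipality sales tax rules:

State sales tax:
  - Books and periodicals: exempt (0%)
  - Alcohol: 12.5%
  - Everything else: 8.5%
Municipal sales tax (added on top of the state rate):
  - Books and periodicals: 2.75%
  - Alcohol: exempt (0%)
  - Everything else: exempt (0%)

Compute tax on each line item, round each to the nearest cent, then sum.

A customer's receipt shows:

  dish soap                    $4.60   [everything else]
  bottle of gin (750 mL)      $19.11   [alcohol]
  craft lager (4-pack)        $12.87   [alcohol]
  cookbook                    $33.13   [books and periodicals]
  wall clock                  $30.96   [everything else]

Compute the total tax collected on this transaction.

Dish soap $4.60: everything else → 8.5% + 0% municipal = 8.5% → $0.39
Bottle of gin (750 mL) $19.11: alcohol → 12.5% + 0% municipal = 12.5% → $2.39
Craft lager (4-pack) $12.87: alcohol → 12.5% + 0% municipal = 12.5% → $1.61
Cookbook $33.13: books and periodicals → 0% + 2.75% municipal = 2.75% → $0.91
Wall clock $30.96: everything else → 8.5% + 0% municipal = 8.5% → $2.63
Total tax = $0.39 + $2.39 + $1.61 + $0.91 + $2.63 = $7.93

$7.93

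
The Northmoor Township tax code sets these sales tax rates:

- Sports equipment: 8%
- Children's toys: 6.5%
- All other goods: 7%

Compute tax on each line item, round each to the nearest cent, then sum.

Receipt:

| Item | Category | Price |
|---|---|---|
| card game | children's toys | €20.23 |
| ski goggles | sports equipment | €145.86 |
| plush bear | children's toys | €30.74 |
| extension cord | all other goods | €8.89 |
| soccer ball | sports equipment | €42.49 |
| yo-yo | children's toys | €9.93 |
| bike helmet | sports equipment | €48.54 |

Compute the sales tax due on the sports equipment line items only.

€18.95

Ski goggles €145.86: sports equipment → 8% → €11.67
Soccer ball €42.49: sports equipment → 8% → €3.40
Bike helmet €48.54: sports equipment → 8% → €3.88
Tax on sports equipment = €11.67 + €3.40 + €3.88 = €18.95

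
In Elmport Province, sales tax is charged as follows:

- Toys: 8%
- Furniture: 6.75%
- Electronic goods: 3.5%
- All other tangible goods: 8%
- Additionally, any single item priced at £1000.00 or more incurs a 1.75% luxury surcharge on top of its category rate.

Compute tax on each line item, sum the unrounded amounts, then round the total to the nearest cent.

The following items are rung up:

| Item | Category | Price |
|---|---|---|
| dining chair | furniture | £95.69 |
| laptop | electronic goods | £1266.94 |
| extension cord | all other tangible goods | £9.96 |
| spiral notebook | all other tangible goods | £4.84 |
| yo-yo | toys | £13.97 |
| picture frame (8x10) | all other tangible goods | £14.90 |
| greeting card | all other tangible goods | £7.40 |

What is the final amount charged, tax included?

£1490.76

Dining chair £95.69: furniture → 6.75% → £6.459075
Laptop £1266.94: electronic goods → 3.5% + 1.75% surcharge = 5.25% → £66.51435
Extension cord £9.96: all other tangible goods → 8% → £0.7968
Spiral notebook £4.84: all other tangible goods → 8% → £0.3872
Yo-yo £13.97: toys → 8% → £1.1176
Picture frame (8x10) £14.90: all other tangible goods → 8% → £1.192
Greeting card £7.40: all other tangible goods → 8% → £0.592
Subtotal = £1413.70; unrounded tax = £77.059025 → £77.06; total due = £1490.76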